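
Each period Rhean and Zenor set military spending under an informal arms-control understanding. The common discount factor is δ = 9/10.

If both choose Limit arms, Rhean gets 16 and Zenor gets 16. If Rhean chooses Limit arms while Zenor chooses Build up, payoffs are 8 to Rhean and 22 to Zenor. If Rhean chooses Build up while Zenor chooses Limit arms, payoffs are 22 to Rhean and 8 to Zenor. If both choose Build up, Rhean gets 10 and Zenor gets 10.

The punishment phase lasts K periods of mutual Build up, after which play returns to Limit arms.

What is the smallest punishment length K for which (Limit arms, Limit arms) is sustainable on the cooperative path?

No profitable deviation requires (16−10)(δ+…+δ^K) ≥ 22−16, i.e. δ+…+δ^K ≥ 1 ≈ 1.0000.
With δ = 9/10, the partial sums are K=1: 0.9000, K=2: 1.7100.
K = 2 is the first length at which the sum reaches 1.0000.

2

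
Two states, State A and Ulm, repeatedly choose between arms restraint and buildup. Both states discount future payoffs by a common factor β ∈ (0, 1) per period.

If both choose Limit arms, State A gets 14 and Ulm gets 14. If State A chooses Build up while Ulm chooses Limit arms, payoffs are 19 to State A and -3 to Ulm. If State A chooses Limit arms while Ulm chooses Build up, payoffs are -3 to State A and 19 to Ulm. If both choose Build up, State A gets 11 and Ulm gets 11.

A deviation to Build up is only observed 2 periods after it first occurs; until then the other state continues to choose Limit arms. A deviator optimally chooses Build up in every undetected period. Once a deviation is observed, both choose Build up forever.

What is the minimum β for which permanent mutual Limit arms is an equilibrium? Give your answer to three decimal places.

A deviator earns 19 for 2 periods, then 11 forever; cooperating earns 14 forever. Multiplying the IC by (1−β):
14 ≥ 19(1−β^2) + 11β^2, so 8·β^2 ≥ 5 and β^2 ≥ 5/8.
β ≥ (5/8)^(1/2) ≈ 0.791.

0.791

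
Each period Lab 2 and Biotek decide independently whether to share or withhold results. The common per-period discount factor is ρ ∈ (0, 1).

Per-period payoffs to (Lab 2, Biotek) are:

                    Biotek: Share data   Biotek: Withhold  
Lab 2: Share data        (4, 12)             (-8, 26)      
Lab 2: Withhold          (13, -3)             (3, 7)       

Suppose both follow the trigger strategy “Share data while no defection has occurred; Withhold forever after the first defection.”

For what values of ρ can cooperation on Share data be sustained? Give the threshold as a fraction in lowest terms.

For Lab 2: deviation gain 13−4 = 9, per-period punishment loss 4−3 = 1. IC gives ρ ≥ 9/10.
For Biotek: gain 14, loss 5 per period, so ρ ≥ 14/19.
The tighter constraint is Lab 2's, so cooperation needs ρ ≥ 9/10.

9/10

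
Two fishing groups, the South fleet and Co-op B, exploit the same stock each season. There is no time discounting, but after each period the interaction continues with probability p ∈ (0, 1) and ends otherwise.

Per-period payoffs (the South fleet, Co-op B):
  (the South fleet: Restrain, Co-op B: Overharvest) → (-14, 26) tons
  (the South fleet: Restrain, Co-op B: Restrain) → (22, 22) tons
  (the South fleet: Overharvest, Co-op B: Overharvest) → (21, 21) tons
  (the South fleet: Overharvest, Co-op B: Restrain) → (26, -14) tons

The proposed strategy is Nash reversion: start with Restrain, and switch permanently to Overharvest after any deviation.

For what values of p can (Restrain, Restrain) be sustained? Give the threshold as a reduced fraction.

4/5

Expected cooperation value is 22 + p·22 + p²·22 + … = 22/(1−p); deviation gives 26 + p·21/(1−p).
22 ≥ 26(1−p) + 21p ⇒ 5p ≥ 4 ⇒ p ≥ 4/5.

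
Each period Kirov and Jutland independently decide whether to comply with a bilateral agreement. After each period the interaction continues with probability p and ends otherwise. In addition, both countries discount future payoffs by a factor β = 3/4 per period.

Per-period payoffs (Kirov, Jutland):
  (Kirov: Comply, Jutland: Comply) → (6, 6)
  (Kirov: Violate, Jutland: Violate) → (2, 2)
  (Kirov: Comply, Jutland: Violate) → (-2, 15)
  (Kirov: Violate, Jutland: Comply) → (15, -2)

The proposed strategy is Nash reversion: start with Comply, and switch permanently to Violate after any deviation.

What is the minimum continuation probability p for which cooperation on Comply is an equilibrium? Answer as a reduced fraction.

With continuation probability p and discount β, the effective per-period discount factor is βp.
Grim-trigger IC: βp ≥ (15−6)/(15−2) = 9/13.
So p ≥ (9/13)/(3/4) = 12/13.

12/13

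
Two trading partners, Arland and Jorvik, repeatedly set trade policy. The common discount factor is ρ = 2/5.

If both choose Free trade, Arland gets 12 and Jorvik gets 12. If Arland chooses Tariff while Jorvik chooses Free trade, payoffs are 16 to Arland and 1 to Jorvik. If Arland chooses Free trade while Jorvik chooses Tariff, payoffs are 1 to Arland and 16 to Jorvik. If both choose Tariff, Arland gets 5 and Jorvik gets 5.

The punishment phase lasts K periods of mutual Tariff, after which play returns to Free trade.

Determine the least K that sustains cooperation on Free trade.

3

Need Σ_{k=1}^{K} ρ^k ≥ (16−12)/(12−5) = 0.5714 at ρ = 2/5.
At K = 2 the sum is 0.5600 < 0.5714; at K = 3 it is 0.6240 ≥ 0.5714.
So the minimum punishment length is K = 3.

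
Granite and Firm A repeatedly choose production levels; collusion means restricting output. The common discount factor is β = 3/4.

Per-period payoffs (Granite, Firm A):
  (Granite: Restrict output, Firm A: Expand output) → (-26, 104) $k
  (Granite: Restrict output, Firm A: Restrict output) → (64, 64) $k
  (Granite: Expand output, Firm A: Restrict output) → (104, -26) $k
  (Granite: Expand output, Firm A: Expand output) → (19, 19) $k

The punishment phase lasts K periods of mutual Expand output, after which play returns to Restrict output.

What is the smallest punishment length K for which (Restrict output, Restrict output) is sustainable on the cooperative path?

No profitable deviation requires (64−19)(β+…+β^K) ≥ 104−64, i.e. β+…+β^K ≥ 8/9 ≈ 0.8889.
With β = 3/4, the partial sums are K=1: 0.7500, K=2: 1.3125.
K = 2 is the first length at which the sum reaches 0.8889.

2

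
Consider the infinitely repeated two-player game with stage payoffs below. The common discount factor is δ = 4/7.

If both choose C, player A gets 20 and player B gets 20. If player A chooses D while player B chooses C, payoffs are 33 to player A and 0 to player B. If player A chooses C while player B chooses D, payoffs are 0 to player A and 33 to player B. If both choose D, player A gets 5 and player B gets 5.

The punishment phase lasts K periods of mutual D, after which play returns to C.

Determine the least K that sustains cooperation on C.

No profitable deviation requires (20−5)(δ+…+δ^K) ≥ 33−20, i.e. δ+…+δ^K ≥ 13/15 ≈ 0.8667.
With δ = 4/7, the partial sums are K=1: 0.5714, K=2: 0.8980.
K = 2 is the first length at which the sum reaches 0.8667.

2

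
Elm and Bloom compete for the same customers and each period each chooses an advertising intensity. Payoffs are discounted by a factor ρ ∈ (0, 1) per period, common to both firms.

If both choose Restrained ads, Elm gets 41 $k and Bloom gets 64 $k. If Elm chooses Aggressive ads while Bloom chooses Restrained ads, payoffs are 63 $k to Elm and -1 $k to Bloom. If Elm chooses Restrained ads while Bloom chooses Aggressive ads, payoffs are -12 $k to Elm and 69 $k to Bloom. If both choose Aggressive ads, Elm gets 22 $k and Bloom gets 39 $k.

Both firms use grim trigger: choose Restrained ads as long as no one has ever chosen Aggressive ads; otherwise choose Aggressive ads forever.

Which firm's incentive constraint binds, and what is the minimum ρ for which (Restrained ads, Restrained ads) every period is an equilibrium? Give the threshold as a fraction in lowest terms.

Elm; ρ ≥ 22/41

For Elm: deviation gain 63−41 = 22, per-period punishment loss 41−22 = 19. IC gives ρ ≥ 22/41.
For Bloom: gain 5, loss 25 per period, so ρ ≥ 5/30 = 1/6.
The tighter constraint is Elm's, so cooperation needs ρ ≥ 22/41.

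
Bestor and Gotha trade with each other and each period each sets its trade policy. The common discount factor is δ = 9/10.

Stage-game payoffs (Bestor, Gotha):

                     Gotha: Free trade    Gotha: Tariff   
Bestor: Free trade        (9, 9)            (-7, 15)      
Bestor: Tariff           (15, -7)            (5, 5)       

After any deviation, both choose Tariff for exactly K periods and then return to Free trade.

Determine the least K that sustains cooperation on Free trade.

Need Σ_{k=1}^{K} δ^k ≥ (15−9)/(9−5) = 1.5000 at δ = 9/10.
At K = 1 the sum is 0.9000 < 1.5000; at K = 2 it is 1.7100 ≥ 1.5000.
So the minimum punishment length is K = 2.

2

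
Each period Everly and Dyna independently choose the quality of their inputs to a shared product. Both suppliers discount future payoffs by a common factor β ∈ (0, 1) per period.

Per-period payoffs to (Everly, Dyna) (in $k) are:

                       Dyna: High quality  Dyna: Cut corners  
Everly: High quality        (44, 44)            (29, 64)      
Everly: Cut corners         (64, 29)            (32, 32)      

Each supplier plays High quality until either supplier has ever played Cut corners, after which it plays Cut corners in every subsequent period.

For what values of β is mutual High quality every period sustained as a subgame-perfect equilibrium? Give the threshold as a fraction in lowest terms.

5/8

44/(1−β) ≥ 64 + 32β/(1−β)
44 ≥ 64 − 32β
β ≥ 20/32 = 5/8.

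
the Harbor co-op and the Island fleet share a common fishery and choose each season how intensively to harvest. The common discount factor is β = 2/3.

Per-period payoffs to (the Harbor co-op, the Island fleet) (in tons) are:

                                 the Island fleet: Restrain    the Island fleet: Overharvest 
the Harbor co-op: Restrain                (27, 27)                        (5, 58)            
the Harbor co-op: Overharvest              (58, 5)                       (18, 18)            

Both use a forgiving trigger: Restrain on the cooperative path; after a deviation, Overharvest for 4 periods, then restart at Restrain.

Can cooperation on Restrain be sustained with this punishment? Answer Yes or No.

No

A one-shot deviation gives 58 now, then 18 for 4 periods, then back to 27.
Gain from deviating: (58−27) today; loss: (27−18) in each of the next 4 periods.
No-deviation condition: (27−18)(β+…+β^4) ≥ 58−27, i.e. β+…+β^4 ≥ 31/9.
At β = 2/3: β+…+β^4 = 1.6049 < 3.4444.
So cooperation is not sustainable.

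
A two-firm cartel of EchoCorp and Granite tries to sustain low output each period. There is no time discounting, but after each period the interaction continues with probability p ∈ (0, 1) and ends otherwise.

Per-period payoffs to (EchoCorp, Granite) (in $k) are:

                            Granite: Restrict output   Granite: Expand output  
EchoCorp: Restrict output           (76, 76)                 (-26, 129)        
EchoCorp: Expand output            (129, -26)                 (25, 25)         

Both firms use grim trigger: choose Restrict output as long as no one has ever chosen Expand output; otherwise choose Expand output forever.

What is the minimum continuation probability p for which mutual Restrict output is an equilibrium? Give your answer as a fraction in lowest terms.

53/104

With no time discounting, the continuation probability p plays the role of the discount factor.
Grim-trigger IC: 76/(1−p) ≥ 129 + 25p/(1−p) ⇒ p ≥ (129−76)/(129−25) = 53/104.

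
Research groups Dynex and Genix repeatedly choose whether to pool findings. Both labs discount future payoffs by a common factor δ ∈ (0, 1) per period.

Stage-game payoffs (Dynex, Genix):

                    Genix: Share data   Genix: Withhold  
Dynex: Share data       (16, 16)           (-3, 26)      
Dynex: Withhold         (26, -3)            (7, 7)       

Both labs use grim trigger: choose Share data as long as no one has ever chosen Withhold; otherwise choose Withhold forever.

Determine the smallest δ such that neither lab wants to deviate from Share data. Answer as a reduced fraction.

One-period gain from deviating is 26 − 16 = 10. The loss is 16 − 7 = 9 in every subsequent period, with present value 9·δ/(1−δ).
Deviation is unprofitable when 9·δ/(1−δ) ≥ 10, i.e. δ/(1−δ) ≥ 10/9.
Equivalently δ ≥ 10/(10+9) = 10/19.

10/19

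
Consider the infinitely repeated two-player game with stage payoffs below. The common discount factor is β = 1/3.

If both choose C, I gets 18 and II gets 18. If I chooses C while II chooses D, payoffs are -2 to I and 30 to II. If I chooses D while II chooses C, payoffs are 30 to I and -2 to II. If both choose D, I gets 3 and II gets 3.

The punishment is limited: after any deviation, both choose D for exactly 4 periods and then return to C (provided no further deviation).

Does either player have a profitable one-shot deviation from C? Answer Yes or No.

IC: β+…+β^4 ≥ (30−18)/(18−3) = 4/5.
At β = 1/3: partial sum = 0.4938 < 0.8000. Cooperation not sustainable.

Yes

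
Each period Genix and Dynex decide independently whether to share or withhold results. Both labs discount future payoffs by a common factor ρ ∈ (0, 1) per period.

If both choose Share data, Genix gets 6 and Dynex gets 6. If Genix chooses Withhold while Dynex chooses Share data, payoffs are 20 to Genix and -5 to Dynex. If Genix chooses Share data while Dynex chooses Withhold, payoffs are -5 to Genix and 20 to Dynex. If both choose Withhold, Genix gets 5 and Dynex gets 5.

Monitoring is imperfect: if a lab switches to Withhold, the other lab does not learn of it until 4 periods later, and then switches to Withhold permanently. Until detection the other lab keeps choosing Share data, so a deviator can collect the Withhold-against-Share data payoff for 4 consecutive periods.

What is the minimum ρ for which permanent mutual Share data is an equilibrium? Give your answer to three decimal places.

A deviator earns 20 for 4 periods, then 5 forever; cooperating earns 6 forever. Multiplying the IC by (1−ρ):
6 ≥ 20(1−ρ^4) + 5ρ^4, so 15·ρ^4 ≥ 14 and ρ^4 ≥ 14/15.
ρ ≥ (14/15)^(1/4) ≈ 0.983.

0.983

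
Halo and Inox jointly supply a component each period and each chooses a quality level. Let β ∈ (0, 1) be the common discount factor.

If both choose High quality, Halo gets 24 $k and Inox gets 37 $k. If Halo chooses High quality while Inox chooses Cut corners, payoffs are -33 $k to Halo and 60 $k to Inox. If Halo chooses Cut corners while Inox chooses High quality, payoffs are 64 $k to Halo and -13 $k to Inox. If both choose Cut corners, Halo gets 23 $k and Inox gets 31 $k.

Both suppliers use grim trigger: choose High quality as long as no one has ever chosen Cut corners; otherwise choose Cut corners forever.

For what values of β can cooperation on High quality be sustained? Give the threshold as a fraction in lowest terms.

Halo's threshold: (64−24)/(64−23) = 40/41.
Inox's threshold: (60−37)/(60−31) = 23/29.
40/41 > 23/29, so Halo binds and β* = 40/41.

40/41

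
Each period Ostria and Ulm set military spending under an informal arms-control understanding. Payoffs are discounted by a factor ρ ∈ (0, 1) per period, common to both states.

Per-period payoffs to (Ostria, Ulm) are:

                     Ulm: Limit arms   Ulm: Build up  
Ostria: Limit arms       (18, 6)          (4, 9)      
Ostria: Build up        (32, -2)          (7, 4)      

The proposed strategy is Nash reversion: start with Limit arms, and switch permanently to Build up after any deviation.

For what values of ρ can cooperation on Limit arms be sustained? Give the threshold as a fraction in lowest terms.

3/5

Ostria's threshold: (32−18)/(32−7) = 14/25.
Ulm's threshold: (9−6)/(9−4) = 3/5.
14/25 < 3/5, so Ulm binds and ρ* = 3/5.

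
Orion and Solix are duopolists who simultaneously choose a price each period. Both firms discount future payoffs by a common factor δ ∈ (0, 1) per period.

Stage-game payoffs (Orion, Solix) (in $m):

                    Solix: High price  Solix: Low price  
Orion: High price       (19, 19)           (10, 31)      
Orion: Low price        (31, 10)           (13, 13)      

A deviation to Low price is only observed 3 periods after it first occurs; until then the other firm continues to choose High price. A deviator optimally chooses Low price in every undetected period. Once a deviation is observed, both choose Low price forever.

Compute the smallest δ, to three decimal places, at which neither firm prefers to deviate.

0.874

A deviator earns 31 for 3 periods, then 13 forever; cooperating earns 19 forever. Multiplying the IC by (1−δ):
19 ≥ 31(1−δ^3) + 13δ^3, so 18·δ^3 ≥ 12 and δ^3 ≥ 2/3.
δ ≥ (2/3)^(1/3) ≈ 0.874.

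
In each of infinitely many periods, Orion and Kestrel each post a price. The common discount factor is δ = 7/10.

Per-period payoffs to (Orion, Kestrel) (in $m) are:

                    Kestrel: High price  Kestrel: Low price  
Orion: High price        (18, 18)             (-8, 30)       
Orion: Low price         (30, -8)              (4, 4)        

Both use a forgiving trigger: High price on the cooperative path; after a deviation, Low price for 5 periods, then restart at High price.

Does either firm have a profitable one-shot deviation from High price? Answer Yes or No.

No

A one-shot deviation gives 30 now, then 4 for 5 periods, then back to 18.
Gain from deviating: (30−18) today; loss: (18−4) in each of the next 5 periods.
No-deviation condition: (18−4)(δ+…+δ^5) ≥ 30−18, i.e. δ+…+δ^5 ≥ 6/7.
At δ = 7/10: δ+…+δ^5 = 1.9412 ≥ 0.8571.
So cooperation is sustainable.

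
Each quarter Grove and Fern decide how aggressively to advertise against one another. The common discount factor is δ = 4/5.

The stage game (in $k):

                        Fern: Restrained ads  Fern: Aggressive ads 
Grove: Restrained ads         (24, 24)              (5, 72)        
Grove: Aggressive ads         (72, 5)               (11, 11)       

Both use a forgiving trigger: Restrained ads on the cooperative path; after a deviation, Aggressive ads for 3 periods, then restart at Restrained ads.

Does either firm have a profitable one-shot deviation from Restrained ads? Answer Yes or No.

A one-shot deviation gives 72 now, then 11 for 3 periods, then back to 24.
Gain from deviating: (72−24) today; loss: (24−11) in each of the next 3 periods.
No-deviation condition: (24−11)(δ+…+δ^3) ≥ 72−24, i.e. δ+…+δ^3 ≥ 48/13.
At δ = 4/5: δ+…+δ^3 = 1.9520 < 3.6923.
So cooperation is not sustainable.

Yes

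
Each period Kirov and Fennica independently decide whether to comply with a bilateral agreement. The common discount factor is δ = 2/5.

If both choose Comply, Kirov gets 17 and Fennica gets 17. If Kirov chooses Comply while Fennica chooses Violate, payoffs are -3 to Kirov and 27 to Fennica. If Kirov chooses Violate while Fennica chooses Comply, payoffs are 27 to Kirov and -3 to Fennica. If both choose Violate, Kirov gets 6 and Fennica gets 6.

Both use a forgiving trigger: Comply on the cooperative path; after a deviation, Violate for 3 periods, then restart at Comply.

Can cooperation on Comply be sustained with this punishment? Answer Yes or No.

No

IC: δ+…+δ^3 ≥ (27−17)/(17−6) = 10/11.
At δ = 2/5: partial sum = 0.6240 < 0.9091. Cooperation not sustainable.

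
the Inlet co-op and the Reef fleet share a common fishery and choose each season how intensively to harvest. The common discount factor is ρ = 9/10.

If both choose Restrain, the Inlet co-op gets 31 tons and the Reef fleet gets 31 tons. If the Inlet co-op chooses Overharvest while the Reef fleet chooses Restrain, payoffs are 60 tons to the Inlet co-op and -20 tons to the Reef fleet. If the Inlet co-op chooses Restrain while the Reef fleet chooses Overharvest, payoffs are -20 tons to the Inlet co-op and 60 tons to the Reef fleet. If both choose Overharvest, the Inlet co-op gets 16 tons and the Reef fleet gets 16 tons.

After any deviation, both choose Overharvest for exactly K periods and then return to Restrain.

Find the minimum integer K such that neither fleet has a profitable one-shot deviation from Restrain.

3

Need Σ_{k=1}^{K} ρ^k ≥ (60−31)/(31−16) = 1.9333 at ρ = 9/10.
At K = 2 the sum is 1.7100 < 1.9333; at K = 3 it is 2.4390 ≥ 1.9333.
So the minimum punishment length is K = 3.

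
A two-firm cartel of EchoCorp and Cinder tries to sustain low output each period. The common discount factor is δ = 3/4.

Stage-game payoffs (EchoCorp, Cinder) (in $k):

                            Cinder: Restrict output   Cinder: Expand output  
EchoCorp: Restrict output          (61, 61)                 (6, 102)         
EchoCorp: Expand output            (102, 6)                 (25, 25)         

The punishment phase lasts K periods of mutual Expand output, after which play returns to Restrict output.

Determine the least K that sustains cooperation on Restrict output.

2

No profitable deviation requires (61−25)(δ+…+δ^K) ≥ 102−61, i.e. δ+…+δ^K ≥ 41/36 ≈ 1.1389.
With δ = 3/4, the partial sums are K=1: 0.7500, K=2: 1.3125.
K = 2 is the first length at which the sum reaches 1.1389.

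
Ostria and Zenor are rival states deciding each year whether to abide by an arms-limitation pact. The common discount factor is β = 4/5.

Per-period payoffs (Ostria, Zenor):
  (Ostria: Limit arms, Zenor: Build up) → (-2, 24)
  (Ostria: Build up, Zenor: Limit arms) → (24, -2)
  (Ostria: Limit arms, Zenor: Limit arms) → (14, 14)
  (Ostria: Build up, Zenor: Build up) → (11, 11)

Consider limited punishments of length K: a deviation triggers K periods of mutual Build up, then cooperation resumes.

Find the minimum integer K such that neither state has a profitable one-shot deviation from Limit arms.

9

No profitable deviation requires (14−11)(β+…+β^K) ≥ 24−14, i.e. β+…+β^K ≥ 10/3 ≈ 3.3333.
With β = 4/5, the partial sums are K=1: 0.8000, K=2: 1.4400, …, K=7: 3.1611, K=8: 3.3289, K=9: 3.4631.
K = 9 is the first length at which the sum reaches 3.3333.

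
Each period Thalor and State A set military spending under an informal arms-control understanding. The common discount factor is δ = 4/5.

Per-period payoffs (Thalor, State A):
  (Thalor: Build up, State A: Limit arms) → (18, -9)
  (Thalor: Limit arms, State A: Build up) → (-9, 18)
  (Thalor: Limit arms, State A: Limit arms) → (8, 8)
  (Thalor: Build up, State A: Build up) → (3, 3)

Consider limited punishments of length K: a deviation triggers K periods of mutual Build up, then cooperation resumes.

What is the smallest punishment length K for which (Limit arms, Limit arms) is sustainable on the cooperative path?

IC: δ(1−δ^K)/(1−δ) ≥ (18−8)/(8−3) = 2.
With δ = 4/5: need 1 − δ^K ≥ 2·(1−4/5)/(4/5), i.e. δ^K ≤ 0.5000.
Since (4/5)^3 = 0.5120 and (4/5)^4 = 0.4096, the smallest such K is 4.

4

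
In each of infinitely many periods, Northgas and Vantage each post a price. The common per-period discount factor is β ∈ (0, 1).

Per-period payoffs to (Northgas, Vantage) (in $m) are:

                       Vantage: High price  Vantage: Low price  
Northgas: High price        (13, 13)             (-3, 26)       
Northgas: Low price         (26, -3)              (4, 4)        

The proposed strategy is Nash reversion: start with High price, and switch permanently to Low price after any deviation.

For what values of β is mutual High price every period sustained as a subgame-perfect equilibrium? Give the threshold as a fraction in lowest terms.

Under grim trigger the critical discount factor is (T−C)/(T−P) with T = 26, C = 13, P = 4.
β* = (26−13)/(26−4) = 13/22.

13/22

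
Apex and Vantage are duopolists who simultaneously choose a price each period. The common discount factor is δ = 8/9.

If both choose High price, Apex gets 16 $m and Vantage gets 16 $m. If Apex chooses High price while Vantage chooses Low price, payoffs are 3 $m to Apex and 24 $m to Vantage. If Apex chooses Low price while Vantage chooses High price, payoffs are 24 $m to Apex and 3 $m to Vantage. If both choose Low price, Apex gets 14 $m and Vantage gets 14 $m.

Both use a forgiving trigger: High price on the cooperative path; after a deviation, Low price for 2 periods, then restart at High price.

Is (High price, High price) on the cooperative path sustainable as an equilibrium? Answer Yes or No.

No

A one-shot deviation gives 24 now, then 14 for 2 periods, then back to 16.
Gain from deviating: (24−16) today; loss: (16−14) in each of the next 2 periods.
No-deviation condition: (16−14)(δ+…+δ^2) ≥ 24−16, i.e. δ+…+δ^2 ≥ 4.
At δ = 8/9: δ+…+δ^2 = 1.6790 < 4.0000.
So cooperation is not sustainable.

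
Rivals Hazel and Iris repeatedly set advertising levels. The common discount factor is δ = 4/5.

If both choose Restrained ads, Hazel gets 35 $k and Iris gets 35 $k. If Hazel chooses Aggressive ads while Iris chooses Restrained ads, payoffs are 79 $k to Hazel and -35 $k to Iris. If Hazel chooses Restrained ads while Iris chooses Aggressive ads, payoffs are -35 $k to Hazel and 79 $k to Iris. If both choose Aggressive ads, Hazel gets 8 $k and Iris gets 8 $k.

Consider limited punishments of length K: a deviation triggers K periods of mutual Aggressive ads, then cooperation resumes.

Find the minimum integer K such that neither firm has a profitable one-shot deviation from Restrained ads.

Need Σ_{k=1}^{K} δ^k ≥ (79−35)/(35−8) = 1.6296 at δ = 4/5.
At K = 2 the sum is 1.4400 < 1.6296; at K = 3 it is 1.9520 ≥ 1.6296.
So the minimum punishment length is K = 3.

3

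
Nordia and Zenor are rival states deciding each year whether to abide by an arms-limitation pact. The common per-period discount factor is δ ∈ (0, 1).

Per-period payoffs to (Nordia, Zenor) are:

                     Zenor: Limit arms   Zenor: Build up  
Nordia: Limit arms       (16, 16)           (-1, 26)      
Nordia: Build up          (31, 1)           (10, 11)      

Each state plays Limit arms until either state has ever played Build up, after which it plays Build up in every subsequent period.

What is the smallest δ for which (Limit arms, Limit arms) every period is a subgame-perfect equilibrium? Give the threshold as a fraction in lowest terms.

5/7

Nordia: cooperation gives 16 each period; deviation gives 31 once then 10 forever.
  16/(1−δ) ≥ 31 + 10δ/(1−δ) ⇒ δ ≥ 15/21 = 5/7.
Zenor: cooperation gives 16 each period; deviation gives 26 once then 11 forever.
  δ ≥ 10/15 = 2/3.
Both must hold, so the binding constraint is Nordia's: δ ≥ 5/7.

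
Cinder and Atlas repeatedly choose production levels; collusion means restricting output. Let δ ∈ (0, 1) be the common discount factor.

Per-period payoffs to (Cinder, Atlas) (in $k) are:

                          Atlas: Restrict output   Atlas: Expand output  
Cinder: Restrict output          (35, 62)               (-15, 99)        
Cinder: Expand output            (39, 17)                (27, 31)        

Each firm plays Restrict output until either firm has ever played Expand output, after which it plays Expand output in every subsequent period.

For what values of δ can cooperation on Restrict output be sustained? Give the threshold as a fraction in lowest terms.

37/68

Cinder: cooperation gives 35 each period; deviation gives 39 once then 27 forever.
  35/(1−δ) ≥ 39 + 27δ/(1−δ) ⇒ δ ≥ 4/12 = 1/3.
Atlas: cooperation gives 62 each period; deviation gives 99 once then 31 forever.
  δ ≥ 37/68.
Both must hold, so the binding constraint is Atlas's: δ ≥ 37/68.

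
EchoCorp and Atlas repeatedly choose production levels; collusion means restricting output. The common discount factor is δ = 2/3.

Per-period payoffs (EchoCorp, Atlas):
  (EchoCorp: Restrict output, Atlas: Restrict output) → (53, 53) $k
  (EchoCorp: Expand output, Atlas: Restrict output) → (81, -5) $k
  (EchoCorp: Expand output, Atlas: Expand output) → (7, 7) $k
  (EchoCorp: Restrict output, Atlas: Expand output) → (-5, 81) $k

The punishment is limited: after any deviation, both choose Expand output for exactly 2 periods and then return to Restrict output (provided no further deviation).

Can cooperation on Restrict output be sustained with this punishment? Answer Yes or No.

Yes

Comparing payoff streams over the 3 periods until play realigns: cooperate → 53(1+δ+…+δ^2); deviate → 81 + 7(δ+…+δ^2).
Cooperation is sustained iff (53−7)(δ+…+δ^2) ≥ 81−53.
δ+…+δ^2 = 2/3·(1−(2/3)^2)/(1−2/3) = 1.1111, and (81−53)/(53−7) = 0.6087.
1.1111 ≥ 0.6087, so cooperation is sustainable.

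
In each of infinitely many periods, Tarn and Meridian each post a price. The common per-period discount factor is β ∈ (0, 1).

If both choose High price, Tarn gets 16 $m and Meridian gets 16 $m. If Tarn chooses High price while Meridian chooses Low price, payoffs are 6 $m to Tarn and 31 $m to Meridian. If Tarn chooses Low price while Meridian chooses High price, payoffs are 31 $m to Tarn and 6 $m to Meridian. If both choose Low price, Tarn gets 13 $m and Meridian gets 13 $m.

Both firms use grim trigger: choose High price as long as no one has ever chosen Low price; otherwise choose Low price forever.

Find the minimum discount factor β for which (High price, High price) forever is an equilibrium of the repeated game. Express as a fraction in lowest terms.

Under grim trigger the critical discount factor is (T−C)/(T−P) with T = 31, C = 16, P = 13.
β* = (31−16)/(31−13) = 15/18 = 5/6.

5/6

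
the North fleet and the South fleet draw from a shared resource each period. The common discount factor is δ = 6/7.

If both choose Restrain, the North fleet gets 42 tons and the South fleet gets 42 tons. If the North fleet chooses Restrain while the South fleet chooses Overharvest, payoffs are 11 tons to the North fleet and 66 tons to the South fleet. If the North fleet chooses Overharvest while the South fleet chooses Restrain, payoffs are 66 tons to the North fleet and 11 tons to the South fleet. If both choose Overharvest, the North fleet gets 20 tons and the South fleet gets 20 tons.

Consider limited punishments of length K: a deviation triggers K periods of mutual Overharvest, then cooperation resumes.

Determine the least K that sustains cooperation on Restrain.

2

IC: δ(1−δ^K)/(1−δ) ≥ (66−42)/(42−20) = 12/11.
With δ = 6/7: need 1 − δ^K ≥ 12/11·(1−6/7)/(6/7), i.e. δ^K ≤ 0.8182.
Since (6/7)^1 = 0.8571 and (6/7)^2 = 0.7347, the smallest such K is 2.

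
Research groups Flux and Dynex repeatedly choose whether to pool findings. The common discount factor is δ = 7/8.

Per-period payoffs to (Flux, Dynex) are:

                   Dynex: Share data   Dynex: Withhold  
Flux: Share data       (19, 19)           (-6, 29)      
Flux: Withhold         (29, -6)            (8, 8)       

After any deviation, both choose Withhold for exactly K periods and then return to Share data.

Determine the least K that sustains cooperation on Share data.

2

IC: δ(1−δ^K)/(1−δ) ≥ (29−19)/(19−8) = 10/11.
With δ = 7/8: need 1 − δ^K ≥ 10/11·(1−7/8)/(7/8), i.e. δ^K ≤ 0.8701.
Since (7/8)^1 = 0.8750 and (7/8)^2 = 0.7656, the smallest such K is 2.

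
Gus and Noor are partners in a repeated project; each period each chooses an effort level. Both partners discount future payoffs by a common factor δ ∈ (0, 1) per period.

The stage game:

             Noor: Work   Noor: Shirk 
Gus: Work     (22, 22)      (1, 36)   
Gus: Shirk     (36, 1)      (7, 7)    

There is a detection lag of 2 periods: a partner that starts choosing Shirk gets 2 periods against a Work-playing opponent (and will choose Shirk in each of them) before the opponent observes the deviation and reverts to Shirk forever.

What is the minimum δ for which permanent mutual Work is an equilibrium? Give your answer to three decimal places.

Deviating for the 2 undetected periods gains 36−22 = 14 per period over cooperation, then loses 22−7 = 15 per period forever once punishment starts.
Gain: 14(1 + δ + … + δ^1); loss: 15·δ^2/(1−δ).
No profitable deviation ⇔ 14(1−δ^2) ≤ 15·δ^2, i.e. δ^2 ≥ 14/(14+15) = 14/29.
Hence δ ≥ (14/29)^(1/2) ≈ 0.695.

0.695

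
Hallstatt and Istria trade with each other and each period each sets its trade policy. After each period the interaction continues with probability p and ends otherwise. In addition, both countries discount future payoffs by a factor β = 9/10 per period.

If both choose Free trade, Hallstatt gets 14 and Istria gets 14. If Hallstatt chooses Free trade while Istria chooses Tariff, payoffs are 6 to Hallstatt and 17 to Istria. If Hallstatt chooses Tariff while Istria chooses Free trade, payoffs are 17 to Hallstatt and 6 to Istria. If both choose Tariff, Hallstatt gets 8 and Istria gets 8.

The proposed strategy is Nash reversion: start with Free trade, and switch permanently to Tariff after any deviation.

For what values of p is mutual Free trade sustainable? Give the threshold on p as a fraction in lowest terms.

10/27

With continuation probability p and discount β, the effective per-period discount factor is βp.
Grim-trigger IC: βp ≥ (17−14)/(17−8) = 1/3.
So p ≥ (1/3)/(9/10) = 10/27.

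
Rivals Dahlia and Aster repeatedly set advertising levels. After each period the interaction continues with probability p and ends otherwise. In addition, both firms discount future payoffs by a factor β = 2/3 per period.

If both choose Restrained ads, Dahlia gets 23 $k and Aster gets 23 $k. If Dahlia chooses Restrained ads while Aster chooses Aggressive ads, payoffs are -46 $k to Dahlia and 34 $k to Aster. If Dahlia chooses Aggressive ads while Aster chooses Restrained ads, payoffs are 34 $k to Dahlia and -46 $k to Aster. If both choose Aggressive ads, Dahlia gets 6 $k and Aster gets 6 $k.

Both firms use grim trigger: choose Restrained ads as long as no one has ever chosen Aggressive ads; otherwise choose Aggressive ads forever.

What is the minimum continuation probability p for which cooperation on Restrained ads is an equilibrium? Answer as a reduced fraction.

With continuation probability p and discount β, the effective per-period discount factor is βp.
Grim-trigger IC: βp ≥ (34−23)/(34−6) = 11/28.
So p ≥ (11/28)/(2/3) = 33/56.

33/56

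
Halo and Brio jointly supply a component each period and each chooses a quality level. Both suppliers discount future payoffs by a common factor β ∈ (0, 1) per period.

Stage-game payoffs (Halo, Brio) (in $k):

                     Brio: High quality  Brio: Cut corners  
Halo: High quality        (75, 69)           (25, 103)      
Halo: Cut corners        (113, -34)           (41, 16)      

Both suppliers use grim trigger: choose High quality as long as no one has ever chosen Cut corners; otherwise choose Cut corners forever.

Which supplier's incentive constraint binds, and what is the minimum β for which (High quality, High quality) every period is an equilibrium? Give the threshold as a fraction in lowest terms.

Halo; β ≥ 19/36

For Halo: deviation gain 113−75 = 38, per-period punishment loss 75−41 = 34. IC gives β ≥ 38/72 = 19/36.
For Brio: gain 34, loss 53 per period, so β ≥ 34/87.
The tighter constraint is Halo's, so cooperation needs β ≥ 19/36.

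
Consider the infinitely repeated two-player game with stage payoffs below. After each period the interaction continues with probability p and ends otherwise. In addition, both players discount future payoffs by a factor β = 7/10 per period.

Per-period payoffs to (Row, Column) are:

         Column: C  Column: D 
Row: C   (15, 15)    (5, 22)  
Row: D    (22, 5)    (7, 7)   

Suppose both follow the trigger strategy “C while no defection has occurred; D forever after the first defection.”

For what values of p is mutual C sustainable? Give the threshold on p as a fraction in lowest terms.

2/3

Expected continuation weight on next period's payoff is β·p = 7/10·p, which plays the role of the discount factor.
Cooperation requires 7/10·p ≥ (22−15)/(22−7) = 7/15, hence p ≥ 2/3.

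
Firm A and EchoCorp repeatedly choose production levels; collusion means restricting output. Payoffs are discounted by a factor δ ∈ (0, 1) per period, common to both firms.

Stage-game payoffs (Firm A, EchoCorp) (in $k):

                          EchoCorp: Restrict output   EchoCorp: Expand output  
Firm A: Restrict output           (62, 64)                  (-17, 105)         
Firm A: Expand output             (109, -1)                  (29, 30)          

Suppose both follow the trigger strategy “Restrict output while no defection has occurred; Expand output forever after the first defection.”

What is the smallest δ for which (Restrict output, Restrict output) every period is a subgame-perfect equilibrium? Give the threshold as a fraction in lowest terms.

For Firm A: deviation gain 109−62 = 47, per-period punishment loss 62−29 = 33. IC gives δ ≥ 47/80.
For EchoCorp: gain 41, loss 34 per period, so δ ≥ 41/75.
The tighter constraint is Firm A's, so cooperation needs δ ≥ 47/80.

47/80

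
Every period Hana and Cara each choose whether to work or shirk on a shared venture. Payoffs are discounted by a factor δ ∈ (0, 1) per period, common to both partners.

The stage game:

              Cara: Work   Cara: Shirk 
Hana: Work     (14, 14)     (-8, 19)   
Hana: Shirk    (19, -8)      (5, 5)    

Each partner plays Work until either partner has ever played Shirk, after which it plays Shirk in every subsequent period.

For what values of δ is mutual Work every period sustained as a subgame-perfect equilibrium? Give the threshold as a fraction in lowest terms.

14/(1−δ) ≥ 19 + 5δ/(1−δ)
14 ≥ 19 − 14δ
δ ≥ 5/14.

5/14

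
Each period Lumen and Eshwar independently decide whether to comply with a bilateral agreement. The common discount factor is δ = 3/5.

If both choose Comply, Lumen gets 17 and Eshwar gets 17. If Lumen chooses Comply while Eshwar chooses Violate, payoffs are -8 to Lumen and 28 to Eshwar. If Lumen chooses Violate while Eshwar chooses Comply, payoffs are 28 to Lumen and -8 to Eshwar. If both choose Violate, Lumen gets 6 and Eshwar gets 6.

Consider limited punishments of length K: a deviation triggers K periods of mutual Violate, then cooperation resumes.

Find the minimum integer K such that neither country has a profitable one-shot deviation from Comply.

3

No profitable deviation requires (17−6)(δ+…+δ^K) ≥ 28−17, i.e. δ+…+δ^K ≥ 1 ≈ 1.0000.
With δ = 3/5, the partial sums are K=1: 0.6000, K=2: 0.9600, K=3: 1.1760.
K = 3 is the first length at which the sum reaches 1.0000.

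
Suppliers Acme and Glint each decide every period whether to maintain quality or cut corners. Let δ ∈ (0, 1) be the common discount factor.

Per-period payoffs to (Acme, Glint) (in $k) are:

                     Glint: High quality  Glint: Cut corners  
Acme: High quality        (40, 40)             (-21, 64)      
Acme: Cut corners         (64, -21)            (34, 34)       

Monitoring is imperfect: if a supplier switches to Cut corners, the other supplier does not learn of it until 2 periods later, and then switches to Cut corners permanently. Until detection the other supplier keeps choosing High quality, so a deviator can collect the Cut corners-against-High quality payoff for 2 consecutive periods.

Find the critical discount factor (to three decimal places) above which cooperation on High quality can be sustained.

Deviating for the 2 undetected periods gains 64−40 = 24 per period over cooperation, then loses 40−34 = 6 per period forever once punishment starts.
Gain: 24(1 + δ + … + δ^1); loss: 6·δ^2/(1−δ).
No profitable deviation ⇔ 24(1−δ^2) ≤ 6·δ^2, i.e. δ^2 ≥ 24/(24+6) = 4/5.
Hence δ ≥ (4/5)^(1/2) ≈ 0.894.

0.894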